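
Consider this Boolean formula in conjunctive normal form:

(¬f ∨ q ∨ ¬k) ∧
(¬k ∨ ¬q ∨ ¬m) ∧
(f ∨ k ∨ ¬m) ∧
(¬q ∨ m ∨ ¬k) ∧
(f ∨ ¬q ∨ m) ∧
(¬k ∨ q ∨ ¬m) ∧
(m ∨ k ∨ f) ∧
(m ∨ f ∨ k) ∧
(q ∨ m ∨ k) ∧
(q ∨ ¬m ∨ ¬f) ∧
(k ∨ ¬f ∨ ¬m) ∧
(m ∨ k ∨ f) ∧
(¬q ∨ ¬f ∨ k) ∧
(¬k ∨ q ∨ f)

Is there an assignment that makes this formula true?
No

No, the formula is not satisfiable.

No assignment of truth values to the variables can make all 14 clauses true simultaneously.

The formula is UNSAT (unsatisfiable).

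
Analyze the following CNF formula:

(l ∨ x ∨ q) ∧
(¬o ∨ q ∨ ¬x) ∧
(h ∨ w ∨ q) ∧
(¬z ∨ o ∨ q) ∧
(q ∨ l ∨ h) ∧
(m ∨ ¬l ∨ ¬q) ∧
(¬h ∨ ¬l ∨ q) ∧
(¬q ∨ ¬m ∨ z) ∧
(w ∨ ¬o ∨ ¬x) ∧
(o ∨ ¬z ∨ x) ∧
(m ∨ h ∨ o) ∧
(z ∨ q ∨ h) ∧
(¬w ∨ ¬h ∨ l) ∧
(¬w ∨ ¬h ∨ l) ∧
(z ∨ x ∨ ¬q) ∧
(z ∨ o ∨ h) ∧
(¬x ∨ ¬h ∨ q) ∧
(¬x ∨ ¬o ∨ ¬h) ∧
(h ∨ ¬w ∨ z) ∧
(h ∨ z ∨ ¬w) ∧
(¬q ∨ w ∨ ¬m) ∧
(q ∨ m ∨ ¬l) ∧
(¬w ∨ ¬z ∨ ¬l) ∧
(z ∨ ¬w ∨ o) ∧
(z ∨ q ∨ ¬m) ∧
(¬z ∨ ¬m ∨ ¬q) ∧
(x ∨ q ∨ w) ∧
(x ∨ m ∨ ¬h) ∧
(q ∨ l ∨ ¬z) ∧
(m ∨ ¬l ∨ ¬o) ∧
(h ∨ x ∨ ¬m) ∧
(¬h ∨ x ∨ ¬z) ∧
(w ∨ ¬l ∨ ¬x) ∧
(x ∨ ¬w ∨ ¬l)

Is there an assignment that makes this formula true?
Yes

Yes, the formula is satisfiable.

One satisfying assignment is: h=True, q=True, w=False, z=False, o=False, m=False, l=False, x=True

Verification: With this assignment, all 34 clauses evaluate to true.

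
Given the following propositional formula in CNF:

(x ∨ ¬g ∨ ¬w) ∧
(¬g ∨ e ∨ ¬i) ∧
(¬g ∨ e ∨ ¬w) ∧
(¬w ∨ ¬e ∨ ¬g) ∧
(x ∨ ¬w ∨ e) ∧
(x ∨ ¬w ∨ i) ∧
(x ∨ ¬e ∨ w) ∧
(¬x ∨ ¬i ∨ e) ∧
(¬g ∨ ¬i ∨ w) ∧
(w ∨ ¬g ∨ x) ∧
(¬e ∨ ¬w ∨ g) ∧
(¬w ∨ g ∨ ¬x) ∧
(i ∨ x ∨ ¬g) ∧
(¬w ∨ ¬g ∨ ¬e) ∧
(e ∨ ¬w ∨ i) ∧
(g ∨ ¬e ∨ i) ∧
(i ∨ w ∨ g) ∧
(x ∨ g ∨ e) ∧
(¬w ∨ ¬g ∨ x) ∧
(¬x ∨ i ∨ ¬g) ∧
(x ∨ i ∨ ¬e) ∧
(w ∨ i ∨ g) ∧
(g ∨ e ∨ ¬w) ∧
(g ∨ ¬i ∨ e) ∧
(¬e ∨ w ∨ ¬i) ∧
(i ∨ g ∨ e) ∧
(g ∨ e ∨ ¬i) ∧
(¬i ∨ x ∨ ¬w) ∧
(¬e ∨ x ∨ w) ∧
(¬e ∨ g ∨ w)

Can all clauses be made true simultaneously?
No

No, the formula is not satisfiable.

No assignment of truth values to the variables can make all 30 clauses true simultaneously.

The formula is UNSAT (unsatisfiable).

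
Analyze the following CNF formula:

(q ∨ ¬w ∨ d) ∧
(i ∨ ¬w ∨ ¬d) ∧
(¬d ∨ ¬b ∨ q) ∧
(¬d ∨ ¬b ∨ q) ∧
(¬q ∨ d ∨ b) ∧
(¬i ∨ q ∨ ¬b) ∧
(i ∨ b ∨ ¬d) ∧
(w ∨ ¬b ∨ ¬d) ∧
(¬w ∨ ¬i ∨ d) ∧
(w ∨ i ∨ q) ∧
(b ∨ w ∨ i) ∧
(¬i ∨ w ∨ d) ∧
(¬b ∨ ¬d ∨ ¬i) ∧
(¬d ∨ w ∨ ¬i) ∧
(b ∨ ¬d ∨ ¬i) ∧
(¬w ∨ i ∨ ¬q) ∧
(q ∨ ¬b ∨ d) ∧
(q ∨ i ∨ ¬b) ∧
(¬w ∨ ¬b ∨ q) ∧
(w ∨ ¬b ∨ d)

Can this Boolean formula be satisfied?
No

No, the formula is not satisfiable.

No assignment of truth values to the variables can make all 20 clauses true simultaneously.

The formula is UNSAT (unsatisfiable).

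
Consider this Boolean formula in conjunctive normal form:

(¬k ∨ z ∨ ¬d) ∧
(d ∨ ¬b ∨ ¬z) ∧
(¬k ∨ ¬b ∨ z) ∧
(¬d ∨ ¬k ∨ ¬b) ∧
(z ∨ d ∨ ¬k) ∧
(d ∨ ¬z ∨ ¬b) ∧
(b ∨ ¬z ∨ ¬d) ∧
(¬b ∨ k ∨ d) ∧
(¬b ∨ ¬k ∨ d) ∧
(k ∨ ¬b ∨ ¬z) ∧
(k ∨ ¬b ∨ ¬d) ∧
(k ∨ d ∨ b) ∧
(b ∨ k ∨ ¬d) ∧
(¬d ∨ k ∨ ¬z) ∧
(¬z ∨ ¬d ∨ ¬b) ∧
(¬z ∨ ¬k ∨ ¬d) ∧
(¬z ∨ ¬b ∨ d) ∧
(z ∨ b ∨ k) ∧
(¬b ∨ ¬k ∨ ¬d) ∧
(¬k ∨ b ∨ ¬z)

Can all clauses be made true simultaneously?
No

No, the formula is not satisfiable.

No assignment of truth values to the variables can make all 20 clauses true simultaneously.

The formula is UNSAT (unsatisfiable).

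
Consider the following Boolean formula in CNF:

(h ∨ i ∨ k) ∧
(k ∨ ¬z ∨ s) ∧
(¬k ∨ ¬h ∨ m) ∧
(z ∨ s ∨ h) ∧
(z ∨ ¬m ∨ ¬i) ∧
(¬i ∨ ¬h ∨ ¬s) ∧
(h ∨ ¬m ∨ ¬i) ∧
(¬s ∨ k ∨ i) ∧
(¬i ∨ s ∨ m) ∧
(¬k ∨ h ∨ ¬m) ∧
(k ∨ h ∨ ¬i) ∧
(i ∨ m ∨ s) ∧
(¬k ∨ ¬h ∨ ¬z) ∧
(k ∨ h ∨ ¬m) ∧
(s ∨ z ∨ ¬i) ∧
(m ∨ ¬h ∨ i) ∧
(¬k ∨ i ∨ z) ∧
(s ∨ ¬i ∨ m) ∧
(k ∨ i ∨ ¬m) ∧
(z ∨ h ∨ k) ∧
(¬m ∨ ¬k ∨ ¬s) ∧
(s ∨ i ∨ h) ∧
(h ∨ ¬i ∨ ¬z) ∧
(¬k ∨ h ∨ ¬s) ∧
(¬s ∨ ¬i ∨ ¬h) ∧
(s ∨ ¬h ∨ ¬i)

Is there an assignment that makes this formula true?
No

No, the formula is not satisfiable.

No assignment of truth values to the variables can make all 26 clauses true simultaneously.

The formula is UNSAT (unsatisfiable).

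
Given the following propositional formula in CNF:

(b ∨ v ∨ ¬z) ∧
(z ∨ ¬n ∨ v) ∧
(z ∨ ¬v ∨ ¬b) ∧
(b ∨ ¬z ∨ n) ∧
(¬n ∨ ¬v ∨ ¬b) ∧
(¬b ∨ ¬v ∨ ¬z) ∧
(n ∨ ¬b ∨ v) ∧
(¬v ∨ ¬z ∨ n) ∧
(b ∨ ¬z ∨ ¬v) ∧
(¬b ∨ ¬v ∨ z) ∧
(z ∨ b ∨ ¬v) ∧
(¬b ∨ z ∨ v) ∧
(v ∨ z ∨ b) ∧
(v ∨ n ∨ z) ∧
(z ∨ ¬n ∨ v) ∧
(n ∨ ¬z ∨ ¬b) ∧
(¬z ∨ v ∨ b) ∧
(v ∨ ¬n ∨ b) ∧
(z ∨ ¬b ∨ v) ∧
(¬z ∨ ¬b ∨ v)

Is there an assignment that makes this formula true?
No

No, the formula is not satisfiable.

No assignment of truth values to the variables can make all 20 clauses true simultaneously.

The formula is UNSAT (unsatisfiable).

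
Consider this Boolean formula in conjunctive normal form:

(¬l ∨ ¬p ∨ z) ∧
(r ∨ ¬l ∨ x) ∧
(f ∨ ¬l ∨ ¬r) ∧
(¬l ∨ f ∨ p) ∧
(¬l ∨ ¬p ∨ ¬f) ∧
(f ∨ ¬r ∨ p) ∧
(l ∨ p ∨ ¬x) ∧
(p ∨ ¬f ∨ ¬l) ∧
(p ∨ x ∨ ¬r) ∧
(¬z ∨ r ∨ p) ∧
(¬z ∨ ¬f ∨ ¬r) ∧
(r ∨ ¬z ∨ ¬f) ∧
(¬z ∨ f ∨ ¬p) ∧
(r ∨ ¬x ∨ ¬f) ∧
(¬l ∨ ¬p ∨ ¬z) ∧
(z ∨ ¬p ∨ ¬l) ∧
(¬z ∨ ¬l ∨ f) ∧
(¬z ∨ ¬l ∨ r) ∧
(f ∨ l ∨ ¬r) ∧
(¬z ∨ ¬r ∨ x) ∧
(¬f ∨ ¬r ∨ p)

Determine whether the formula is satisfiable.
Yes

Yes, the formula is satisfiable.

One satisfying assignment is: z=False, l=False, p=False, x=False, r=False, f=False

Verification: With this assignment, all 21 clauses evaluate to true.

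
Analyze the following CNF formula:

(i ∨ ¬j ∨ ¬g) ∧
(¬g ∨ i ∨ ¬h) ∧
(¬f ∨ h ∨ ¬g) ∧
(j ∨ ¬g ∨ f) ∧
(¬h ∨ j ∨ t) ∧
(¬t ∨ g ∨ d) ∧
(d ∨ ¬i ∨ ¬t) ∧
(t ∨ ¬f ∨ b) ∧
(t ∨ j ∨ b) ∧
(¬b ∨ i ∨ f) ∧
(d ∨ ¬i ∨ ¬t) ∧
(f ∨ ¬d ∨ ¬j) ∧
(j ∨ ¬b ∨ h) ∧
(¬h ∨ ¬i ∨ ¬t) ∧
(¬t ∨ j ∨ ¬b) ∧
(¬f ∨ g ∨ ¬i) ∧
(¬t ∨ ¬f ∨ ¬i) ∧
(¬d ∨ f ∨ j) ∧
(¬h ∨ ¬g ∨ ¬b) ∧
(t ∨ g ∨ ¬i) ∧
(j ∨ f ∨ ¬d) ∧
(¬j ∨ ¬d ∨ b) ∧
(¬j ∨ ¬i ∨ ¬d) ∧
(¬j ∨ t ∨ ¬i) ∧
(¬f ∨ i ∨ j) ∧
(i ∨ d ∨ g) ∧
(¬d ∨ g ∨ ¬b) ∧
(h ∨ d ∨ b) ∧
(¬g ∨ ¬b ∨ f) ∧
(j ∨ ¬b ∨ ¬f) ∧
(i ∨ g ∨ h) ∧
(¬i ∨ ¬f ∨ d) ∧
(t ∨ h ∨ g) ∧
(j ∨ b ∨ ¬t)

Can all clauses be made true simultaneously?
No

No, the formula is not satisfiable.

No assignment of truth values to the variables can make all 34 clauses true simultaneously.

The formula is UNSAT (unsatisfiable).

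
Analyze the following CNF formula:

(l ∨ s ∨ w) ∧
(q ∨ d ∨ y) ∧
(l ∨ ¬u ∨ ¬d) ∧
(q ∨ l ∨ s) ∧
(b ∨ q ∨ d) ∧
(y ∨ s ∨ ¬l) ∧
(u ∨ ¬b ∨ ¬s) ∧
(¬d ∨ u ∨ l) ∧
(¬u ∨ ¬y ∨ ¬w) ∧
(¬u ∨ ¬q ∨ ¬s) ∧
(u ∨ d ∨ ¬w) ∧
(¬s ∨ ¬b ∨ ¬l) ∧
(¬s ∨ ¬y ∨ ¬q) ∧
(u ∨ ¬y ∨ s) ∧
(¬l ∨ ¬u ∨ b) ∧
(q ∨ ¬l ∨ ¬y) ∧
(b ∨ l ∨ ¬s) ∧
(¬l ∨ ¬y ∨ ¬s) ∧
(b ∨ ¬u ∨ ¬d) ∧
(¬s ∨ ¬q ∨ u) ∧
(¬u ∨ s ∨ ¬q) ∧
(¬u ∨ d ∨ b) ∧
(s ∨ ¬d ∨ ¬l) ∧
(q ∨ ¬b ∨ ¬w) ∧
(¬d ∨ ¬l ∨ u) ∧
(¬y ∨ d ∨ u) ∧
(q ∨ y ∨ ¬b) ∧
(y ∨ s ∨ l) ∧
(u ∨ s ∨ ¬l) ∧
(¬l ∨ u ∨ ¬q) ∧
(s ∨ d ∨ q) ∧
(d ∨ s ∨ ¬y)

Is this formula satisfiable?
Yes

Yes, the formula is satisfiable.

One satisfying assignment is: y=True, d=False, b=True, s=True, q=False, l=False, w=False, u=True

Verification: With this assignment, all 32 clauses evaluate to true.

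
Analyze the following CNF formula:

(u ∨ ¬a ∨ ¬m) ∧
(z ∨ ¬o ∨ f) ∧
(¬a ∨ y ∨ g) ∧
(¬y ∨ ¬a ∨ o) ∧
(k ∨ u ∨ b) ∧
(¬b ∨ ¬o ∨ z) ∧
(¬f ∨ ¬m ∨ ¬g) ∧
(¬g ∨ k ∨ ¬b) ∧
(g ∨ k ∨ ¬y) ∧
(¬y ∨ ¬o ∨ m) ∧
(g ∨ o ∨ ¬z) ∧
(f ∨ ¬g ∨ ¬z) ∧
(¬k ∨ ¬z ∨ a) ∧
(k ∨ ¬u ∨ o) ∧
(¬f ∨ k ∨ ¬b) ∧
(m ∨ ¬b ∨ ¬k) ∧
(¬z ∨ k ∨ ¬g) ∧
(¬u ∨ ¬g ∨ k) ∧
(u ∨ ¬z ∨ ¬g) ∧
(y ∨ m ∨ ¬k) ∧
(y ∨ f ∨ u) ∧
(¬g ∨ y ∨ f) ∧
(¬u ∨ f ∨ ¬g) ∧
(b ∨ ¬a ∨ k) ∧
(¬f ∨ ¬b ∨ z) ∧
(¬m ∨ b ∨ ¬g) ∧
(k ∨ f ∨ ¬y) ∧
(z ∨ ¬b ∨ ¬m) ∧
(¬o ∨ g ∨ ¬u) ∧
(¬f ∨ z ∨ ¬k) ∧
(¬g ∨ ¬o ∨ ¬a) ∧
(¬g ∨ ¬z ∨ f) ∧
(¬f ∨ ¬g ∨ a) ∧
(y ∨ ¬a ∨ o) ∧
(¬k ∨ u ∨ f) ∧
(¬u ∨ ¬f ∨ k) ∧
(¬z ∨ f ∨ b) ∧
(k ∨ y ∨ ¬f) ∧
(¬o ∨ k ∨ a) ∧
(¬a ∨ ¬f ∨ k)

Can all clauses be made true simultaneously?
Yes

Yes, the formula is satisfiable.

One satisfying assignment is: y=False, b=False, f=False, u=True, m=True, a=False, z=False, g=False, o=False, k=True

Verification: With this assignment, all 40 clauses evaluate to true.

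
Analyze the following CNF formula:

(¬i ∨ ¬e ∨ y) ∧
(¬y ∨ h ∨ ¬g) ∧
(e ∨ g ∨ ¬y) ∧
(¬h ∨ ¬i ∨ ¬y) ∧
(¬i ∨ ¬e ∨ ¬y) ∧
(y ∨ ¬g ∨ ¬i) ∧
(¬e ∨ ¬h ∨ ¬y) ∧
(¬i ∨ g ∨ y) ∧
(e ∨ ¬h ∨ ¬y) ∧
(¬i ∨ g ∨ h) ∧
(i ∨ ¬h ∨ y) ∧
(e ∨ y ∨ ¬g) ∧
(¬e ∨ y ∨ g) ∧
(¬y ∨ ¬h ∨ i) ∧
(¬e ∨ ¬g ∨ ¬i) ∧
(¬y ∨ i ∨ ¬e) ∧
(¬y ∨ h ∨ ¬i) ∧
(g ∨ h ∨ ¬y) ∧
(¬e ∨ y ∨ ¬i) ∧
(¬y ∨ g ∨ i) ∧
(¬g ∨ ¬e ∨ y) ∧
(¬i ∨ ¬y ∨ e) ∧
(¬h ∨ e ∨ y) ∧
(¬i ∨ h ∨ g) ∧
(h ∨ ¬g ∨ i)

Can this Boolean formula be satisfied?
Yes

Yes, the formula is satisfiable.

One satisfying assignment is: i=False, e=False, h=False, g=False, y=False

Verification: With this assignment, all 25 clauses evaluate to true.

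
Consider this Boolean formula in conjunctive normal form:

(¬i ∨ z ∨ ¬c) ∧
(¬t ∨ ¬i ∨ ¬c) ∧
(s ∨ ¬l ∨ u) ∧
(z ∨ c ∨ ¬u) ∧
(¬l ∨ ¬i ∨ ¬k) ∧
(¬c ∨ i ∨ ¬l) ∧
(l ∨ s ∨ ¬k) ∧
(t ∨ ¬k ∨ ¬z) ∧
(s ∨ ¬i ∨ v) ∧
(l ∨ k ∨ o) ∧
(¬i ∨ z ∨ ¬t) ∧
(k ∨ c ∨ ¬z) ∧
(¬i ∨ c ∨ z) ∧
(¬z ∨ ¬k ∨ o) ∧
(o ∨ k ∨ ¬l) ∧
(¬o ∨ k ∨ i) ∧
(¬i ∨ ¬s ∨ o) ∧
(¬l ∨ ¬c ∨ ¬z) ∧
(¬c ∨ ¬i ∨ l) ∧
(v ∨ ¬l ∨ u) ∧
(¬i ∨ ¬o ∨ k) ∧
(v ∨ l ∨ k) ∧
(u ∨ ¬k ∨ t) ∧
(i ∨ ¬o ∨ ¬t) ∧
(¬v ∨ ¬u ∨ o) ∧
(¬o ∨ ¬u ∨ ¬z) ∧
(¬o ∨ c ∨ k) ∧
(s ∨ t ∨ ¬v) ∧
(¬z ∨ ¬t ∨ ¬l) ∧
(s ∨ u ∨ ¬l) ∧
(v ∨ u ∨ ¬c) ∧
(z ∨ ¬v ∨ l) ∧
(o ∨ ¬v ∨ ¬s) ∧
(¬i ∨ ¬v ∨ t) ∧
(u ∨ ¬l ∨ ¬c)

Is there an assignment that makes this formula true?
Yes

Yes, the formula is satisfiable.

One satisfying assignment is: u=True, k=True, t=False, s=True, c=True, v=False, i=False, z=False, o=False, l=False

Verification: With this assignment, all 35 clauses evaluate to true.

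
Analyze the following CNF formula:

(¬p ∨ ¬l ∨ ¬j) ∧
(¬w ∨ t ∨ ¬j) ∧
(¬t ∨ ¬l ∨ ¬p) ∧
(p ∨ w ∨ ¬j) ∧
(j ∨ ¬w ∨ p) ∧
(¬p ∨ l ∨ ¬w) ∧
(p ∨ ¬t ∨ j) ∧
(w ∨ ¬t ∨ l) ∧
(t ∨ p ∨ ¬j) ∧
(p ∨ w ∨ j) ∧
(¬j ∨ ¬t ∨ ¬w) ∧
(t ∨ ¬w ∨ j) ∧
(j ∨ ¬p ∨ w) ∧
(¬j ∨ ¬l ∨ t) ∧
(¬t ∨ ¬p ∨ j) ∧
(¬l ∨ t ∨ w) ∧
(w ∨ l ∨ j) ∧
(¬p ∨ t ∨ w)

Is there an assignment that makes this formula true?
No

No, the formula is not satisfiable.

No assignment of truth values to the variables can make all 18 clauses true simultaneously.

The formula is UNSAT (unsatisfiable).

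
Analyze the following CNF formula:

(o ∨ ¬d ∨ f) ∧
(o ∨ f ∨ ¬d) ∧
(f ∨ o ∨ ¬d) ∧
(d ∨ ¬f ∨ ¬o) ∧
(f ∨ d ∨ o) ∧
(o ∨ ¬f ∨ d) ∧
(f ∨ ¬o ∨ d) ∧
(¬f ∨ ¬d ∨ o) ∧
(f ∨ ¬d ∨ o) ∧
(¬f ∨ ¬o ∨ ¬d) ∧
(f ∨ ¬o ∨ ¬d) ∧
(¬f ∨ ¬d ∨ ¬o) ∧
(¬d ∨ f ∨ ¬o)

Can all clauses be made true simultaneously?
No

No, the formula is not satisfiable.

No assignment of truth values to the variables can make all 13 clauses true simultaneously.

The formula is UNSAT (unsatisfiable).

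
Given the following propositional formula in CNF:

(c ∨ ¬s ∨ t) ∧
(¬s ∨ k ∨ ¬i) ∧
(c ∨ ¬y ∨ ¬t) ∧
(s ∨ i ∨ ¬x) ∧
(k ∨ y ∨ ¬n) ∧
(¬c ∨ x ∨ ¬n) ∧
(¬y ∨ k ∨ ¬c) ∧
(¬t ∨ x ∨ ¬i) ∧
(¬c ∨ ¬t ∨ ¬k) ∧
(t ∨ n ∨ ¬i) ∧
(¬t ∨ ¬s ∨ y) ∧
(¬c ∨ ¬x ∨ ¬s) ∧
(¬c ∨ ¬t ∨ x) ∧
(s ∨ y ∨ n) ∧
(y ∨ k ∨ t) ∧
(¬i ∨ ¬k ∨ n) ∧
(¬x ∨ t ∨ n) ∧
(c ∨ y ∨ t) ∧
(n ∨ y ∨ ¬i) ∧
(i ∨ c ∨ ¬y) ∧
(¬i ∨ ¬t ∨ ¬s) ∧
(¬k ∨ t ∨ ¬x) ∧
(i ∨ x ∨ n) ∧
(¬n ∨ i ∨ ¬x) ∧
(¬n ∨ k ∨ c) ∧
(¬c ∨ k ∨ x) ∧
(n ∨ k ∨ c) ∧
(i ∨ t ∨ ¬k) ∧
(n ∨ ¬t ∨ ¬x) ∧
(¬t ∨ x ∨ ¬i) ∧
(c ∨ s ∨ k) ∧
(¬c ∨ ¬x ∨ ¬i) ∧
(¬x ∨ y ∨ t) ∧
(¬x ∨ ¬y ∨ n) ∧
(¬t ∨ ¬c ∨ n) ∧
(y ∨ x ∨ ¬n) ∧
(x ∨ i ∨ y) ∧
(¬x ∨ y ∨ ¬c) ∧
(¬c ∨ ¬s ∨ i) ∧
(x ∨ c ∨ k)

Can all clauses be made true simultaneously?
Yes

Yes, the formula is satisfiable.

One satisfying assignment is: s=False, y=False, k=True, x=True, t=True, i=True, c=False, n=True

Verification: With this assignment, all 40 clauses evaluate to true.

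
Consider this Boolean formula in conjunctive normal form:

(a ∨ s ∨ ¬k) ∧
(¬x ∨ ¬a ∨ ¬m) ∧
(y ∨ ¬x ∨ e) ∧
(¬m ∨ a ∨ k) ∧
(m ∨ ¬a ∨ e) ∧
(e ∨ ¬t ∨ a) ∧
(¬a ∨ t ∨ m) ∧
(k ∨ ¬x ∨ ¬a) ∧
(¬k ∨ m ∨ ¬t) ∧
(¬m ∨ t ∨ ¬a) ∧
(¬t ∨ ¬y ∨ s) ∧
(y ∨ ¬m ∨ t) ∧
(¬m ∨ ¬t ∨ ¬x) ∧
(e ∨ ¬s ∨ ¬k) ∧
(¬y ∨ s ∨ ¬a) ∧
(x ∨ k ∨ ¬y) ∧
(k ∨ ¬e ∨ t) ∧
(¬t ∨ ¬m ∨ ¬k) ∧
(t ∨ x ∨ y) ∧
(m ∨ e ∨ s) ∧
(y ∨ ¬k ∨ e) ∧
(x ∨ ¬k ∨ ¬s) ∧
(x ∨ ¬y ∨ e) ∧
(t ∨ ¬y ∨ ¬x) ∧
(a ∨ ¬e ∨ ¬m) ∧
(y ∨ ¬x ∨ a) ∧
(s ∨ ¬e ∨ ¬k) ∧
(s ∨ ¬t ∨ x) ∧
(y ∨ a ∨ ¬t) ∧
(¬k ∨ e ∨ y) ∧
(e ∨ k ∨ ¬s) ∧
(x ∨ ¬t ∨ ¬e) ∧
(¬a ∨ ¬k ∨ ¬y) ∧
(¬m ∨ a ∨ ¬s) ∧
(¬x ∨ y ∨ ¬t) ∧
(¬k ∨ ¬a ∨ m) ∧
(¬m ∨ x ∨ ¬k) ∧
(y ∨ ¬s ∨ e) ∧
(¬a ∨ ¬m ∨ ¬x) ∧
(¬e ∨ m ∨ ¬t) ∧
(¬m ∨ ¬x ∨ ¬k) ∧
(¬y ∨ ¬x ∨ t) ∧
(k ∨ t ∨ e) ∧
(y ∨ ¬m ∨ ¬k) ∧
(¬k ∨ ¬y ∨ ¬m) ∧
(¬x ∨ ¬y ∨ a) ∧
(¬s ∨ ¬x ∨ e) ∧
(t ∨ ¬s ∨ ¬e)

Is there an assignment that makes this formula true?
No

No, the formula is not satisfiable.

No assignment of truth values to the variables can make all 48 clauses true simultaneously.

The formula is UNSAT (unsatisfiable).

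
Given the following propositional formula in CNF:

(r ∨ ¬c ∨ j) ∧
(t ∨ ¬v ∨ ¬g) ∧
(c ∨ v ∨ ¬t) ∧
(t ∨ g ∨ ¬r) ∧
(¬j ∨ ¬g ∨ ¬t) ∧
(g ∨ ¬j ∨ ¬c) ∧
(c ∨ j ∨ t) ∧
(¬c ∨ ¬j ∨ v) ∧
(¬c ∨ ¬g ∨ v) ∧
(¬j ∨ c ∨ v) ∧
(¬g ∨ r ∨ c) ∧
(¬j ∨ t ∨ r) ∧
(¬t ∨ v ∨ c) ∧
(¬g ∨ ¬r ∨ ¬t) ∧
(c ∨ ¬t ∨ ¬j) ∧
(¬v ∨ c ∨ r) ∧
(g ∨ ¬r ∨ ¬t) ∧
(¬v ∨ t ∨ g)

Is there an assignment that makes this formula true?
No

No, the formula is not satisfiable.

No assignment of truth values to the variables can make all 18 clauses true simultaneously.

The formula is UNSAT (unsatisfiable).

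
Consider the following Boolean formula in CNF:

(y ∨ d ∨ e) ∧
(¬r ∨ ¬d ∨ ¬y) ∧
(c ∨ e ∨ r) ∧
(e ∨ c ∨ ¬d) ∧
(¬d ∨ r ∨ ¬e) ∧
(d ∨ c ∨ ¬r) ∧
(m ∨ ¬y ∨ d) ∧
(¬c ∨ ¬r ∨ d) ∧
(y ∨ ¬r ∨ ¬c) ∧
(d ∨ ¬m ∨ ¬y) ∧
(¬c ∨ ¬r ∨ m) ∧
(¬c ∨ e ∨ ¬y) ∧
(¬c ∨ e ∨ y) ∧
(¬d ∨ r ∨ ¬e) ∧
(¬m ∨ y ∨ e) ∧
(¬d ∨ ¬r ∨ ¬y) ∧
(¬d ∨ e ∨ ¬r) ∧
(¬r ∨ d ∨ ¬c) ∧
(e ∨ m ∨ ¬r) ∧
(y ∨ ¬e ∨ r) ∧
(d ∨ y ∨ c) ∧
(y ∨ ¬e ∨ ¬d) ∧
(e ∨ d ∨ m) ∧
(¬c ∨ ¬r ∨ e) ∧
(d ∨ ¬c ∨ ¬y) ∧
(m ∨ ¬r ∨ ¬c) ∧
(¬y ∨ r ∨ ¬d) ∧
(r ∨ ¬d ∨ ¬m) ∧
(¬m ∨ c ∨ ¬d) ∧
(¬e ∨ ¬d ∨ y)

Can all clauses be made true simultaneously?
No

No, the formula is not satisfiable.

No assignment of truth values to the variables can make all 30 clauses true simultaneously.

The formula is UNSAT (unsatisfiable).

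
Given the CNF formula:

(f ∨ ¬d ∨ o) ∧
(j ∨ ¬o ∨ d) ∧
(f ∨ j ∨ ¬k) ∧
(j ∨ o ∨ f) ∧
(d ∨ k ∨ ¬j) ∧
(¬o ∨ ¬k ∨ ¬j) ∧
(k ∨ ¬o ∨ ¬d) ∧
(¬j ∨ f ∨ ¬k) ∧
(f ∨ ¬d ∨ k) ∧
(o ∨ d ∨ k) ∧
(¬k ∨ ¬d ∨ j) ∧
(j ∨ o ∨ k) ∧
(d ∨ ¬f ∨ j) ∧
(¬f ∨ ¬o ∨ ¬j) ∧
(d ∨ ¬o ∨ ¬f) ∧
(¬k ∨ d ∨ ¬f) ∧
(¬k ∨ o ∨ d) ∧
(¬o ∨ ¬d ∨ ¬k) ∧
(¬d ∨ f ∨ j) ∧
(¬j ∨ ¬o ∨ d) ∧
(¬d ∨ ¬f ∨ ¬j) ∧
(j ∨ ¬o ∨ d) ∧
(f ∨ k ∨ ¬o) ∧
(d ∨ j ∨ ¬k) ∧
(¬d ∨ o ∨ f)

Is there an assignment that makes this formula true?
No

No, the formula is not satisfiable.

No assignment of truth values to the variables can make all 25 clauses true simultaneously.

The formula is UNSAT (unsatisfiable).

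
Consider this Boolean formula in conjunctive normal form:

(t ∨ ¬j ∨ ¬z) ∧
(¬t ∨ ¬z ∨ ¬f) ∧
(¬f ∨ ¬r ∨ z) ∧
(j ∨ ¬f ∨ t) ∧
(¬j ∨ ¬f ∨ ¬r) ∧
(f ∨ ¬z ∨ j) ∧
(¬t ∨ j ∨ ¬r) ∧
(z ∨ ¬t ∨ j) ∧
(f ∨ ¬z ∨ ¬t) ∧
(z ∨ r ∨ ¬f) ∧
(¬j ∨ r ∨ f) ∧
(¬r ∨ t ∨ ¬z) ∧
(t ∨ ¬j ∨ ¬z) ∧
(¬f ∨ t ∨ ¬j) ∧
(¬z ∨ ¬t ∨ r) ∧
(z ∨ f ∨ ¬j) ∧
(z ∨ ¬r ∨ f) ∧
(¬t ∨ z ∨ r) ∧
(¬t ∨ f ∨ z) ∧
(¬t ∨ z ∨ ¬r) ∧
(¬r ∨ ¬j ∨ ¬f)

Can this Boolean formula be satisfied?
Yes

Yes, the formula is satisfiable.

One satisfying assignment is: t=False, r=False, f=False, j=False, z=False

Verification: With this assignment, all 21 clauses evaluate to true.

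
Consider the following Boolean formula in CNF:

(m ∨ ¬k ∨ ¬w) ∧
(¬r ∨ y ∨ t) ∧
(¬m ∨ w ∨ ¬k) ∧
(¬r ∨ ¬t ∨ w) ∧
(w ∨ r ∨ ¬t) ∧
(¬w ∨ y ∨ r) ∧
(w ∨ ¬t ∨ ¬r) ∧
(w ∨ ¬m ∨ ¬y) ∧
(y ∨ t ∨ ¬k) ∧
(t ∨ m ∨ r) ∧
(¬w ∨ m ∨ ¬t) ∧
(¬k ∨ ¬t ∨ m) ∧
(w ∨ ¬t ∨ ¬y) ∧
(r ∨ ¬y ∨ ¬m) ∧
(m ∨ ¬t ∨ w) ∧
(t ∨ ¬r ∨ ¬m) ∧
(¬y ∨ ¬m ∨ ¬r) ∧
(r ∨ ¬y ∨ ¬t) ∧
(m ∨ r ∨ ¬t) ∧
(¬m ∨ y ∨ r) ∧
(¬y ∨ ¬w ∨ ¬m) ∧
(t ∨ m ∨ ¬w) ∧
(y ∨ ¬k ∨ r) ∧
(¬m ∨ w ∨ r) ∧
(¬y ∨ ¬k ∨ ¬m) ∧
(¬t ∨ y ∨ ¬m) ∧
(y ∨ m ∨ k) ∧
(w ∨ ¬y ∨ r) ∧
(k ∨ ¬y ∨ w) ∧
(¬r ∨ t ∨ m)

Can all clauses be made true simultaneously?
No

No, the formula is not satisfiable.

No assignment of truth values to the variables can make all 30 clauses true simultaneously.

The formula is UNSAT (unsatisfiable).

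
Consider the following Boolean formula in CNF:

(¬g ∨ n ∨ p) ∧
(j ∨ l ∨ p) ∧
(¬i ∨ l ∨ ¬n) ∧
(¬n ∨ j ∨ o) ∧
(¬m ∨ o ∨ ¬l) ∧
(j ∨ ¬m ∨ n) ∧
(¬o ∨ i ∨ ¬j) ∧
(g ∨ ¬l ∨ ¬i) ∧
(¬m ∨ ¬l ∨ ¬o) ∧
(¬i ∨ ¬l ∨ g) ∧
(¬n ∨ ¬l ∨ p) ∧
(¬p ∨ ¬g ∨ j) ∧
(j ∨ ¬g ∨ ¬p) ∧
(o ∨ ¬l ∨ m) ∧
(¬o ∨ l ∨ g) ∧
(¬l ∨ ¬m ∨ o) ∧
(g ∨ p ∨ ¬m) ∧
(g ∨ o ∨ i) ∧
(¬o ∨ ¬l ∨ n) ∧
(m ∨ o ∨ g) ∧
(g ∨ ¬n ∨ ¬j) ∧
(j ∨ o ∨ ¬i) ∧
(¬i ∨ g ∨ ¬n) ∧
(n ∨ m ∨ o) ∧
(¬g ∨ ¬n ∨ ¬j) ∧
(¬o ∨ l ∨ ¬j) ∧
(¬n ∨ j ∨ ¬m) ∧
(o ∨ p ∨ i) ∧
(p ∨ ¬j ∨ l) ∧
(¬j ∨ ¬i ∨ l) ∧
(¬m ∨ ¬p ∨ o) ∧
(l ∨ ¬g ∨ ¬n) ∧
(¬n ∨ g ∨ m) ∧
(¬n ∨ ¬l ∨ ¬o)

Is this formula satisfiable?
No

No, the formula is not satisfiable.

No assignment of truth values to the variables can make all 34 clauses true simultaneously.

The formula is UNSAT (unsatisfiable).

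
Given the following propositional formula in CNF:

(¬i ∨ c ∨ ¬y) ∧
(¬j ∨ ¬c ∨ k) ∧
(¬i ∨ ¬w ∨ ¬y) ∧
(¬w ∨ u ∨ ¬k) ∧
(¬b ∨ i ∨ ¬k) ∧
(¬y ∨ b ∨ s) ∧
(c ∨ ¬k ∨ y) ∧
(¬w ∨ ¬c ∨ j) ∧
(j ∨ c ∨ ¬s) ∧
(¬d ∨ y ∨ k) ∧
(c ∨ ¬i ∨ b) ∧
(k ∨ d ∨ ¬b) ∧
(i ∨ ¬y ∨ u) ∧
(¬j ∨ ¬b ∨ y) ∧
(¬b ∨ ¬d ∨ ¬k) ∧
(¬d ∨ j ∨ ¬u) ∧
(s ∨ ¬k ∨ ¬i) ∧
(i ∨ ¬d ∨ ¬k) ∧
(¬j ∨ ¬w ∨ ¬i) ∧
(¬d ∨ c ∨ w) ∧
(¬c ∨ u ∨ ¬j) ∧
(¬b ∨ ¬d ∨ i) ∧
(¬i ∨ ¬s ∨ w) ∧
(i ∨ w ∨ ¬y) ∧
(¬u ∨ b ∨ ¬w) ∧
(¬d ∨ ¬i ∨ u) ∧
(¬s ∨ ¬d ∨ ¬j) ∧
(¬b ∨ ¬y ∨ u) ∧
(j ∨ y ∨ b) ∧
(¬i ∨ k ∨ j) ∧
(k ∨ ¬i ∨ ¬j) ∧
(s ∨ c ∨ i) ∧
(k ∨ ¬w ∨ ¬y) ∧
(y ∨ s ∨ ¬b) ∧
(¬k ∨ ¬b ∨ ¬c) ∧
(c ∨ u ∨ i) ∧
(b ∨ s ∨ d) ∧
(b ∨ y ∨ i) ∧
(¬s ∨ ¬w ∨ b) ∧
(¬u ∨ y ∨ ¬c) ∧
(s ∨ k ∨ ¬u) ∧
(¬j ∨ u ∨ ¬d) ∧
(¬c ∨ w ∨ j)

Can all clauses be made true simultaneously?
No

No, the formula is not satisfiable.

No assignment of truth values to the variables can make all 43 clauses true simultaneously.

The formula is UNSAT (unsatisfiable).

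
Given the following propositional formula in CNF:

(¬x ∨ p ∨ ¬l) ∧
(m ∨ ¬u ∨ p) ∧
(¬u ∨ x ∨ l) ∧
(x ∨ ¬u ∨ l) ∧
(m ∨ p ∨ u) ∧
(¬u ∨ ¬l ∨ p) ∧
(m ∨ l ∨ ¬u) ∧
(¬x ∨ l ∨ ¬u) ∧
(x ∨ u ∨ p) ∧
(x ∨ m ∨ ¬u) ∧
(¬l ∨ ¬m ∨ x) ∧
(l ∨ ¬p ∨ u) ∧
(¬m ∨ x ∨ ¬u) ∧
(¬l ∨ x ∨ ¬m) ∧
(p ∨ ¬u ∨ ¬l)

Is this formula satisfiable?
Yes

Yes, the formula is satisfiable.

One satisfying assignment is: x=True, u=False, m=True, p=False, l=False

Verification: With this assignment, all 15 clauses evaluate to true.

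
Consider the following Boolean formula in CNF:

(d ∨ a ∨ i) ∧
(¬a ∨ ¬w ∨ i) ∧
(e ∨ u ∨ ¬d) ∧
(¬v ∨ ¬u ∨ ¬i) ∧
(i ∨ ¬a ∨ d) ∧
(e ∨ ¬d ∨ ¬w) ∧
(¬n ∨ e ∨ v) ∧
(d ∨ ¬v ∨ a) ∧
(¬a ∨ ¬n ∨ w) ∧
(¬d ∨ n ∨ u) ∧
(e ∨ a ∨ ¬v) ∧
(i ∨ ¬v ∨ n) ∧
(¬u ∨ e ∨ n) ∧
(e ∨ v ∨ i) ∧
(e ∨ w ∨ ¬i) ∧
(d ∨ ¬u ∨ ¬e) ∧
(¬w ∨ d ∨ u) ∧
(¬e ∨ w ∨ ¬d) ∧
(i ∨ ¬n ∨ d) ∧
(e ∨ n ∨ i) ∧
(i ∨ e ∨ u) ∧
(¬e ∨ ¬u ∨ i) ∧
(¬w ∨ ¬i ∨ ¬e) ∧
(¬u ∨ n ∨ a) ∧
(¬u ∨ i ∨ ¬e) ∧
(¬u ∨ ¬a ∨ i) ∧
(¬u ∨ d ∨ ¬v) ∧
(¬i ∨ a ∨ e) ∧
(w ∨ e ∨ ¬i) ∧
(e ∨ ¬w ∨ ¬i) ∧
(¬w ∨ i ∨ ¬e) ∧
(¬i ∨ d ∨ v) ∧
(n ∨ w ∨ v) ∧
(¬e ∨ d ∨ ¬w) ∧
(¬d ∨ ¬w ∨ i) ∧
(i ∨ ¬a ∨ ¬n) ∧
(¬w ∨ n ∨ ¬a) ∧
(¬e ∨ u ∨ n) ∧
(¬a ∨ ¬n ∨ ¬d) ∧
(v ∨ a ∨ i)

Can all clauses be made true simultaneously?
No

No, the formula is not satisfiable.

No assignment of truth values to the variables can make all 40 clauses true simultaneously.

The formula is UNSAT (unsatisfiable).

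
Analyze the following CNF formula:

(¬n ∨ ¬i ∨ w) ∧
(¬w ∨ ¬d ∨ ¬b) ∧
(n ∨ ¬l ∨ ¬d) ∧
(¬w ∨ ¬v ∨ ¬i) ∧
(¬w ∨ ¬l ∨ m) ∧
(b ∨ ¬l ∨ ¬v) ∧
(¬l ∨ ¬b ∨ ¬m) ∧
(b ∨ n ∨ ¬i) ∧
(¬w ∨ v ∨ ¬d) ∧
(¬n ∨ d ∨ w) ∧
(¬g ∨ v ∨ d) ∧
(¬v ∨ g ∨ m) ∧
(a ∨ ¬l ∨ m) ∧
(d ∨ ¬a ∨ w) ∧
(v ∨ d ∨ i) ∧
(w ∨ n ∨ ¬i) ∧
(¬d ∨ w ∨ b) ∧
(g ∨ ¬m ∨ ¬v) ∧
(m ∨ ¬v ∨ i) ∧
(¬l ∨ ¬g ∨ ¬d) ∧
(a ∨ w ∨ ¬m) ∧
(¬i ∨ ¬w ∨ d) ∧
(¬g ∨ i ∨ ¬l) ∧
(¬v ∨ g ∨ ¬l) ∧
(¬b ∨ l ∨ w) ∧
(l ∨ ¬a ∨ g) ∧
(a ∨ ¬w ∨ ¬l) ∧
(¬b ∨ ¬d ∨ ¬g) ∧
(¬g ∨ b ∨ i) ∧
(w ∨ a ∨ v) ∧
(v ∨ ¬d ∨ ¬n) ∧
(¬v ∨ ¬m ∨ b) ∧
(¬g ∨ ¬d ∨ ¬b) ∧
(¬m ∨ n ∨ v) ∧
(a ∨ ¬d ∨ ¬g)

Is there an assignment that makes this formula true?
Yes

Yes, the formula is satisfiable.

One satisfying assignment is: g=True, b=True, w=True, l=False, a=False, d=False, i=False, v=True, m=True, n=False

Verification: With this assignment, all 35 clauses evaluate to true.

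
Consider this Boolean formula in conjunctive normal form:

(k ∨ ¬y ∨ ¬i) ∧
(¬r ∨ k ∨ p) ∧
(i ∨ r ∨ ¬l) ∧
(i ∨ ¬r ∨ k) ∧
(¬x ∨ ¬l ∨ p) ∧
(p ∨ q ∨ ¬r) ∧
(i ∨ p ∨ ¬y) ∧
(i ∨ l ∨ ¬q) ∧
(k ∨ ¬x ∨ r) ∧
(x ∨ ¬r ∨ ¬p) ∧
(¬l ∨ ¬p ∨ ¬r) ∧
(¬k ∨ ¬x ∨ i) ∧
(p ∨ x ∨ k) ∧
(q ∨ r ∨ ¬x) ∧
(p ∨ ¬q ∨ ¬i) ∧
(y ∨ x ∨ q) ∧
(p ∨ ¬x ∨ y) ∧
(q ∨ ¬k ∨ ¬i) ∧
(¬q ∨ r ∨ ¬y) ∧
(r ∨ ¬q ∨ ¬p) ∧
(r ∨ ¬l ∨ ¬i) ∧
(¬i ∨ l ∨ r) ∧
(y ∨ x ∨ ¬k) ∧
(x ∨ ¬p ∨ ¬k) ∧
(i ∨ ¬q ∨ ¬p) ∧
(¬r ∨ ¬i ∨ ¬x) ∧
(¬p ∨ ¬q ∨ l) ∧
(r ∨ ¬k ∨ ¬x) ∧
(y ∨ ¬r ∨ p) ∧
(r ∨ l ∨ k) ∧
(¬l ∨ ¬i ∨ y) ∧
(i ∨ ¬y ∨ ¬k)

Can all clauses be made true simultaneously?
No

No, the formula is not satisfiable.

No assignment of truth values to the variables can make all 32 clauses true simultaneously.

The formula is UNSAT (unsatisfiable).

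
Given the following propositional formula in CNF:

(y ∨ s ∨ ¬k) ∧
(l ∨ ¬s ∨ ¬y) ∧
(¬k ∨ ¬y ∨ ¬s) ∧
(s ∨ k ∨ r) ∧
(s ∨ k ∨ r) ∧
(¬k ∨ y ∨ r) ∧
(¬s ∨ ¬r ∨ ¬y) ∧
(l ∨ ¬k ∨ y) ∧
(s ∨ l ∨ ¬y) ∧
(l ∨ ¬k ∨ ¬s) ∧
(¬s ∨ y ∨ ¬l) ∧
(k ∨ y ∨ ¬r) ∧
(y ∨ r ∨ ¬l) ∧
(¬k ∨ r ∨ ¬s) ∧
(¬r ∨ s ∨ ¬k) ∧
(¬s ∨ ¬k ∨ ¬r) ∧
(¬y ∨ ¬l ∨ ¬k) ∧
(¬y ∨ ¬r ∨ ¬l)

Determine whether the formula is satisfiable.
Yes

Yes, the formula is satisfiable.

One satisfying assignment is: y=False, k=False, r=False, s=True, l=False

Verification: With this assignment, all 18 clauses evaluate to true.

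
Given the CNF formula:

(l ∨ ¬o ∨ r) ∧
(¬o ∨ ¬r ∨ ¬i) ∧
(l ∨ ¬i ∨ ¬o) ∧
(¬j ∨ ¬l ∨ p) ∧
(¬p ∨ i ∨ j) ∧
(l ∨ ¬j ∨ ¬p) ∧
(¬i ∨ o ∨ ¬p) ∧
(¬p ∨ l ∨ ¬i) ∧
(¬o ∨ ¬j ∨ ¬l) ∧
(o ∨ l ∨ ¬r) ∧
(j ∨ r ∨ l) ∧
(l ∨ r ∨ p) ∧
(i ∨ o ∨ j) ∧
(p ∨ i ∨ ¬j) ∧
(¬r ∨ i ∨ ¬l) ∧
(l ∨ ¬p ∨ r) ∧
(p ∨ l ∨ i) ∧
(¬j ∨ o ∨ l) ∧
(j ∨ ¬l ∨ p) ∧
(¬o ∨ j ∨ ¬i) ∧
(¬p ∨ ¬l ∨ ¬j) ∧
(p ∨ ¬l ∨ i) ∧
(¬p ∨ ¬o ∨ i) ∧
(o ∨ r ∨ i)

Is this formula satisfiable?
No

No, the formula is not satisfiable.

No assignment of truth values to the variables can make all 24 clauses true simultaneously.

The formula is UNSAT (unsatisfiable).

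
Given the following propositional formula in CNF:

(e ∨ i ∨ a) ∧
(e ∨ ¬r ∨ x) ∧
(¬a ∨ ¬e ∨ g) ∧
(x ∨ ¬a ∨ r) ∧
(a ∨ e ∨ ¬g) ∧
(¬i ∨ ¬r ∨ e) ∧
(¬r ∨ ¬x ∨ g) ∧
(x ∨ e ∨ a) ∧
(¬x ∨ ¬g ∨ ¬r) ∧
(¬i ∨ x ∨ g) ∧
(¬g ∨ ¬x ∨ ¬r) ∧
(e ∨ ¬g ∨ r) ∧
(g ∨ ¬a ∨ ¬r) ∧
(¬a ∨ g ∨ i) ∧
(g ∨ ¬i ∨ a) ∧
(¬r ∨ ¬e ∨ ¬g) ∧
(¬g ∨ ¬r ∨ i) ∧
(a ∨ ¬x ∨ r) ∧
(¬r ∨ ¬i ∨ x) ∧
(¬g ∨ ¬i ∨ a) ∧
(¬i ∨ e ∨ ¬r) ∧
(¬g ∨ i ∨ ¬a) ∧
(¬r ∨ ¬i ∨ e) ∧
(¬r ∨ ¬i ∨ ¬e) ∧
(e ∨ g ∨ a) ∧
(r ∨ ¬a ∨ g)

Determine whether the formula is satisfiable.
Yes

Yes, the formula is satisfiable.

One satisfying assignment is: r=False, x=False, a=False, i=False, e=True, g=False

Verification: With this assignment, all 26 clauses evaluate to true.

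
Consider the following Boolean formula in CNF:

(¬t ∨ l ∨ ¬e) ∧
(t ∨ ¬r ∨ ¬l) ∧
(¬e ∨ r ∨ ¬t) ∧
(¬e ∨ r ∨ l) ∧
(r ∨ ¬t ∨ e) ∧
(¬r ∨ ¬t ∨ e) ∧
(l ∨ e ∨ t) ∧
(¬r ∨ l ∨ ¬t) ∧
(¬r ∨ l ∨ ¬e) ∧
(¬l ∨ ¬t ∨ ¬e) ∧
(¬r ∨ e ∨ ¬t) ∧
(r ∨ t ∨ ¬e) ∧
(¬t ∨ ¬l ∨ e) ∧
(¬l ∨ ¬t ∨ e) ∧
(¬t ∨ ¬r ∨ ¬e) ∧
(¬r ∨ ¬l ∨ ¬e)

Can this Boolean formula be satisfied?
Yes

Yes, the formula is satisfiable.

One satisfying assignment is: t=False, e=False, r=False, l=True

Verification: With this assignment, all 16 clauses evaluate to true.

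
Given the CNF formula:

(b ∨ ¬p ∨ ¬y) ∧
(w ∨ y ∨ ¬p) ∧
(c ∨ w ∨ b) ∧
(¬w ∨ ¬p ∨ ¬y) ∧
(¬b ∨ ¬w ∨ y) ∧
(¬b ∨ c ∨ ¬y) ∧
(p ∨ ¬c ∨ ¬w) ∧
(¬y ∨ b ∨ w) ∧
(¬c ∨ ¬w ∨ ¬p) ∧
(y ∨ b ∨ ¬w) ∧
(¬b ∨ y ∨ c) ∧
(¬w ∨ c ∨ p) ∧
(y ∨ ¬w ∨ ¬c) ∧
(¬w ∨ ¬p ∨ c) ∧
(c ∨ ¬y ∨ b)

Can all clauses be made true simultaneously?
Yes

Yes, the formula is satisfiable.

One satisfying assignment is: p=False, w=False, c=True, b=False, y=False

Verification: With this assignment, all 15 clauses evaluate to true.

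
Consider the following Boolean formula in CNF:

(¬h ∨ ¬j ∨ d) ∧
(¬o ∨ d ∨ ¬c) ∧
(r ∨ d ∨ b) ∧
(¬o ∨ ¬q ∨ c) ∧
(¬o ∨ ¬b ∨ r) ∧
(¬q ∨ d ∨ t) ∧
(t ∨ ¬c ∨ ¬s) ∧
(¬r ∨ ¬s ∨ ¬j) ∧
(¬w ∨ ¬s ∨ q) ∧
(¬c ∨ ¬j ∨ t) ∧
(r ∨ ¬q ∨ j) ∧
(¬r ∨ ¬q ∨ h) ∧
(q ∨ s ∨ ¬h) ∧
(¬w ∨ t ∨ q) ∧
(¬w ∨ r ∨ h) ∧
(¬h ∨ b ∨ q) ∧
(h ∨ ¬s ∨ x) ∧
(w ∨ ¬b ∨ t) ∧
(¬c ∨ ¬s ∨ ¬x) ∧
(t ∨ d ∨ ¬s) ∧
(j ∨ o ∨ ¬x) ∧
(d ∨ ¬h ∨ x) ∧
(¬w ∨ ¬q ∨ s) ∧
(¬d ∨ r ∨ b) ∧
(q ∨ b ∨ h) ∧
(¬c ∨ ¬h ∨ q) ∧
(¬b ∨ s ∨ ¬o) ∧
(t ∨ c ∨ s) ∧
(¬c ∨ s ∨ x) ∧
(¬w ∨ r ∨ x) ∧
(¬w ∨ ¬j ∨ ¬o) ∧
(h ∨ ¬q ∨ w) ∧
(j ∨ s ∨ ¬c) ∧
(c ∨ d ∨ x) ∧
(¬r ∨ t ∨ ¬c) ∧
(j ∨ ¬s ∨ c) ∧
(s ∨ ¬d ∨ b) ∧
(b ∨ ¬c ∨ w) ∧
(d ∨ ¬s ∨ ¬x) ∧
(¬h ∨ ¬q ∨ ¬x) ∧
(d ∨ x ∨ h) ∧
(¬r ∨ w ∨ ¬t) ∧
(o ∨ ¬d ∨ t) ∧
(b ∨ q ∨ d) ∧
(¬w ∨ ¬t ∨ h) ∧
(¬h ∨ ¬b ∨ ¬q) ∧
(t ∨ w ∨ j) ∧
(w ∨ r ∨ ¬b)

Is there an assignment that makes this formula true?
Yes

Yes, the formula is satisfiable.

One satisfying assignment is: j=False, t=True, w=True, o=False, x=False, s=True, c=True, d=True, h=True, b=False, q=True, r=True

Verification: With this assignment, all 48 clauses evaluate to true.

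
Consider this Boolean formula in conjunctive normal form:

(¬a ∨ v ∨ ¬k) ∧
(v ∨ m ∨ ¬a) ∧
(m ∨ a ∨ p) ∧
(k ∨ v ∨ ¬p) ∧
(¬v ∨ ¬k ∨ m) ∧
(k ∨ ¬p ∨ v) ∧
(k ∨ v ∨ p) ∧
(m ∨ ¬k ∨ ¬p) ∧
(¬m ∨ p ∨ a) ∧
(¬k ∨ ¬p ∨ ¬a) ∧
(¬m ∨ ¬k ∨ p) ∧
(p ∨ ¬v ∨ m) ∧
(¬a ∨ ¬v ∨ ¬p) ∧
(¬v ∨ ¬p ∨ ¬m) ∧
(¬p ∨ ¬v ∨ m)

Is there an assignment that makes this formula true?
Yes

Yes, the formula is satisfiable.

One satisfying assignment is: v=False, p=True, a=False, k=True, m=True

Verification: With this assignment, all 15 clauses evaluate to true.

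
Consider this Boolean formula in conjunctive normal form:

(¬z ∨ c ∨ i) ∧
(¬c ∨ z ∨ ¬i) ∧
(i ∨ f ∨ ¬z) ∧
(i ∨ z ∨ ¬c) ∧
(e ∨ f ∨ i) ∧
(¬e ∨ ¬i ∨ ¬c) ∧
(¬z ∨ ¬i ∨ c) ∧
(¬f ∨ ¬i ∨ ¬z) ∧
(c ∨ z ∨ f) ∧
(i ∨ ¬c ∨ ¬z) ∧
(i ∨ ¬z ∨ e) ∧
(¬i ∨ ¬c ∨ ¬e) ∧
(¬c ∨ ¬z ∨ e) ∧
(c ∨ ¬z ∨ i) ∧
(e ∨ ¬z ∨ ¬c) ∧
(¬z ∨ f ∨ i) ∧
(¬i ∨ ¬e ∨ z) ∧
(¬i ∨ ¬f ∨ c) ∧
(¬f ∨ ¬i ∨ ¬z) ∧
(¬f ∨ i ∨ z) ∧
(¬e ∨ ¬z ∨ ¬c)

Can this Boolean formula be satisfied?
No

No, the formula is not satisfiable.

No assignment of truth values to the variables can make all 21 clauses true simultaneously.

The formula is UNSAT (unsatisfiable).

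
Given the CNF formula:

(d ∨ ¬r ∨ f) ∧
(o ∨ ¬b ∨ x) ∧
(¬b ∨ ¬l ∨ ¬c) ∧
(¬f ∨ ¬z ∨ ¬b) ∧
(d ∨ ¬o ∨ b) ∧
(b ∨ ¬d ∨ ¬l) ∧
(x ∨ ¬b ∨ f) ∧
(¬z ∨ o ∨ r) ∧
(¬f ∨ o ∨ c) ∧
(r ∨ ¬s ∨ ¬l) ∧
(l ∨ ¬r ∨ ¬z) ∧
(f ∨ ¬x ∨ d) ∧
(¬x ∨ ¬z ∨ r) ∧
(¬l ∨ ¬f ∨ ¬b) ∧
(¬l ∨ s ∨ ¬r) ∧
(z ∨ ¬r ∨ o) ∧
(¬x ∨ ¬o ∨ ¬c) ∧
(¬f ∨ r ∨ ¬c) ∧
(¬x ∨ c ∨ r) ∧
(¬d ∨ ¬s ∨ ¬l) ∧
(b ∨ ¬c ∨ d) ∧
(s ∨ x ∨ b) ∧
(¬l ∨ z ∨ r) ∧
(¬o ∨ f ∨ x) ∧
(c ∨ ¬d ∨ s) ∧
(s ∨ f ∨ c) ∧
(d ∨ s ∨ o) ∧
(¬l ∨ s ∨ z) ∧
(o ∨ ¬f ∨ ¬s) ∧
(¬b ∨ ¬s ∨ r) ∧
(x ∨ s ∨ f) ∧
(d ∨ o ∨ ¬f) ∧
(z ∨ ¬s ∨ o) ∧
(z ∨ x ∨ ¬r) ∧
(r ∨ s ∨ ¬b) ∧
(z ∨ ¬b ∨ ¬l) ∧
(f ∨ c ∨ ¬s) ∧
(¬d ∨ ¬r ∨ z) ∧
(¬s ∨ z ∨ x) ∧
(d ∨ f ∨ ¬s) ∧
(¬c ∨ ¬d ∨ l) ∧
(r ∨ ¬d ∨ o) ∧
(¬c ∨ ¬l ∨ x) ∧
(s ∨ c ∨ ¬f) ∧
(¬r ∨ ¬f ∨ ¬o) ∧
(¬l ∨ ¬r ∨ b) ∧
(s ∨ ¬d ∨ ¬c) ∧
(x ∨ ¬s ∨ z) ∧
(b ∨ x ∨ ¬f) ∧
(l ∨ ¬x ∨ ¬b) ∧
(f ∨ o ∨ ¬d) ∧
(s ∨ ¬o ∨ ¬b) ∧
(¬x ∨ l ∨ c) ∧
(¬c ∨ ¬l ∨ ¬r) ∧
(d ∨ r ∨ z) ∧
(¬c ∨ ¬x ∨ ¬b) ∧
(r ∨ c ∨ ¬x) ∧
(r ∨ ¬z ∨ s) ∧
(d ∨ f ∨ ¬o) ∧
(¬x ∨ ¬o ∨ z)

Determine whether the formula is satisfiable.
No

No, the formula is not satisfiable.

No assignment of truth values to the variables can make all 60 clauses true simultaneously.

The formula is UNSAT (unsatisfiable).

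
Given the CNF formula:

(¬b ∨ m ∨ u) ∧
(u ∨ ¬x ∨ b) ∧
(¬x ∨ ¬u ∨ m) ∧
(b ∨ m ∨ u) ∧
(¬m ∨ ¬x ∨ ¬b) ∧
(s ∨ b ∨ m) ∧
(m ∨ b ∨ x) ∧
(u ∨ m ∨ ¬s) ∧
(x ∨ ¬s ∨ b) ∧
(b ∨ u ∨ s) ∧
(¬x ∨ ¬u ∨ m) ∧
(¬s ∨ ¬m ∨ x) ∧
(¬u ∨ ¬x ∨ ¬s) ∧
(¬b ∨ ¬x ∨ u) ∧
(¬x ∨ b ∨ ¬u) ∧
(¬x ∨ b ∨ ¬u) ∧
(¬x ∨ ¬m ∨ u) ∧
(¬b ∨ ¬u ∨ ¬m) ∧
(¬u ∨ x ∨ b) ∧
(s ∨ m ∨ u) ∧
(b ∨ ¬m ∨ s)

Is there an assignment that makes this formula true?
Yes

Yes, the formula is satisfiable.

One satisfying assignment is: b=True, m=True, s=False, u=False, x=False

Verification: With this assignment, all 21 clauses evaluate to true.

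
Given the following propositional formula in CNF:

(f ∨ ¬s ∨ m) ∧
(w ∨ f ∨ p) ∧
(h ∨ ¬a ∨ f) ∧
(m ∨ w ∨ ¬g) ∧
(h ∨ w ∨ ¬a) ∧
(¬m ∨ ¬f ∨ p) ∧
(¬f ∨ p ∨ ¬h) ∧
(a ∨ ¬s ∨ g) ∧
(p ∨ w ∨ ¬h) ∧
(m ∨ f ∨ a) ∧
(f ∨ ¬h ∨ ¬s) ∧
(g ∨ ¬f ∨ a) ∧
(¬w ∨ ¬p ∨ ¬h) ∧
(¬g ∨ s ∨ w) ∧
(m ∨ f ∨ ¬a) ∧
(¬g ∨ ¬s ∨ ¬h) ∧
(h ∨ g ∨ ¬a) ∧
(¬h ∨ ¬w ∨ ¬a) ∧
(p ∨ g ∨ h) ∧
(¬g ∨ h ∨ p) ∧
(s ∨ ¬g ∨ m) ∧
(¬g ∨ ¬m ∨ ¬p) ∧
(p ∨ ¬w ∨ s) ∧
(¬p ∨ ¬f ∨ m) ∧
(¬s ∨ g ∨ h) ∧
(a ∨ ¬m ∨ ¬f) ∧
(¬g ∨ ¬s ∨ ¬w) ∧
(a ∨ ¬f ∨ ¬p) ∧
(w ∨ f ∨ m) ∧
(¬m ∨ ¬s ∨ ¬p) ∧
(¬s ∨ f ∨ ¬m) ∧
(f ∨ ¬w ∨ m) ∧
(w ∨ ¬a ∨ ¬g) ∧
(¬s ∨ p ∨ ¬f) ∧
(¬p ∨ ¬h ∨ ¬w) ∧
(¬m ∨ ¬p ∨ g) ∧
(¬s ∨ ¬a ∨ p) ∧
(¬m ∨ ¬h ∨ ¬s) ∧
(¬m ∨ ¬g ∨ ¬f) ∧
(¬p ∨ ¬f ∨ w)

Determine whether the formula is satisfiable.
No

No, the formula is not satisfiable.

No assignment of truth values to the variables can make all 40 clauses true simultaneously.

The formula is UNSAT (unsatisfiable).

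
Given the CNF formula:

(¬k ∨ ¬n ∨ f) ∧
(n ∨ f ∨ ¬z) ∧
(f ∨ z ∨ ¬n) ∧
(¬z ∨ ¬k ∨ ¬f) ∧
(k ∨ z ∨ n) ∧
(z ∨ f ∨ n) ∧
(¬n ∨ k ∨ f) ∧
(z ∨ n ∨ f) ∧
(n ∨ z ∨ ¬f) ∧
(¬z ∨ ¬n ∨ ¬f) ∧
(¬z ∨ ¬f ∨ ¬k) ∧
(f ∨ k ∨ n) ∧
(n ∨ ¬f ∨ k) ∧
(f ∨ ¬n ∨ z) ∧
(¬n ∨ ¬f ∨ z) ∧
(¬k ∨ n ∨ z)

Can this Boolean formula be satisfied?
No

No, the formula is not satisfiable.

No assignment of truth values to the variables can make all 16 clauses true simultaneously.

The formula is UNSAT (unsatisfiable).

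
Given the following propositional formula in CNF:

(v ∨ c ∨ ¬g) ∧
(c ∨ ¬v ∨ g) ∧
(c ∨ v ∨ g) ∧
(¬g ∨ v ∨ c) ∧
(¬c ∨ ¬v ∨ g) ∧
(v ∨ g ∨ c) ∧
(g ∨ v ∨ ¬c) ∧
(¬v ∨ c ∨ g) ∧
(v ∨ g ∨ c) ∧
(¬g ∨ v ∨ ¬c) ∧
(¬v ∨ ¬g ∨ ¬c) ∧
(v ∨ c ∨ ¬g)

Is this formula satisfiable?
Yes

Yes, the formula is satisfiable.

One satisfying assignment is: v=True, g=True, c=False

Verification: With this assignment, all 12 clauses evaluate to true.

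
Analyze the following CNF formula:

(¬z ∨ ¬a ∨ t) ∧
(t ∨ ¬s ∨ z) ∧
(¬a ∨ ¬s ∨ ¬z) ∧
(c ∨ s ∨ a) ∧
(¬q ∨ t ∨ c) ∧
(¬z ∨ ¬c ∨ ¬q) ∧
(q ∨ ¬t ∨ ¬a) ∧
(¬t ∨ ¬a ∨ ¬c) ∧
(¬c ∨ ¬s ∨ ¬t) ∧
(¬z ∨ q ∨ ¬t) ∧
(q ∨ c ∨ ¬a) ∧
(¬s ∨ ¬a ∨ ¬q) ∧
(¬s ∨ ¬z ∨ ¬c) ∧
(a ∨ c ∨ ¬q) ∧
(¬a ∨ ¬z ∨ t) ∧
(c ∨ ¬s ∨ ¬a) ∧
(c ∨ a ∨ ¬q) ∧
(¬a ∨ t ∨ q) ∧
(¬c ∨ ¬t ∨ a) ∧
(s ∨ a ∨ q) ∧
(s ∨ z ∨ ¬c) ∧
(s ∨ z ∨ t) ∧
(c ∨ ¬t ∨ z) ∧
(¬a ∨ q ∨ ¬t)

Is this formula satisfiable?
Yes

Yes, the formula is satisfiable.

One satisfying assignment is: t=False, z=True, s=True, a=False, c=False, q=False

Verification: With this assignment, all 24 clauses evaluate to true.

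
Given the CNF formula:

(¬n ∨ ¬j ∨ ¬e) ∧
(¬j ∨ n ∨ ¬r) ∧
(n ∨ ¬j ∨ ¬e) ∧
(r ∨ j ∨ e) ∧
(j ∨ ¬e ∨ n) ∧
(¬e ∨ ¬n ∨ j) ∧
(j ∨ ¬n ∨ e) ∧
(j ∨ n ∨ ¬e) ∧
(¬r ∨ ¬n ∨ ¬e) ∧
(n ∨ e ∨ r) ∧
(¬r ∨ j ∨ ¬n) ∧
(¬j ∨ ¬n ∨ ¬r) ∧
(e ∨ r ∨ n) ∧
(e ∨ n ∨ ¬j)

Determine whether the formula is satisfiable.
Yes

Yes, the formula is satisfiable.

One satisfying assignment is: j=True, r=False, n=True, e=False

Verification: With this assignment, all 14 clauses evaluate to true.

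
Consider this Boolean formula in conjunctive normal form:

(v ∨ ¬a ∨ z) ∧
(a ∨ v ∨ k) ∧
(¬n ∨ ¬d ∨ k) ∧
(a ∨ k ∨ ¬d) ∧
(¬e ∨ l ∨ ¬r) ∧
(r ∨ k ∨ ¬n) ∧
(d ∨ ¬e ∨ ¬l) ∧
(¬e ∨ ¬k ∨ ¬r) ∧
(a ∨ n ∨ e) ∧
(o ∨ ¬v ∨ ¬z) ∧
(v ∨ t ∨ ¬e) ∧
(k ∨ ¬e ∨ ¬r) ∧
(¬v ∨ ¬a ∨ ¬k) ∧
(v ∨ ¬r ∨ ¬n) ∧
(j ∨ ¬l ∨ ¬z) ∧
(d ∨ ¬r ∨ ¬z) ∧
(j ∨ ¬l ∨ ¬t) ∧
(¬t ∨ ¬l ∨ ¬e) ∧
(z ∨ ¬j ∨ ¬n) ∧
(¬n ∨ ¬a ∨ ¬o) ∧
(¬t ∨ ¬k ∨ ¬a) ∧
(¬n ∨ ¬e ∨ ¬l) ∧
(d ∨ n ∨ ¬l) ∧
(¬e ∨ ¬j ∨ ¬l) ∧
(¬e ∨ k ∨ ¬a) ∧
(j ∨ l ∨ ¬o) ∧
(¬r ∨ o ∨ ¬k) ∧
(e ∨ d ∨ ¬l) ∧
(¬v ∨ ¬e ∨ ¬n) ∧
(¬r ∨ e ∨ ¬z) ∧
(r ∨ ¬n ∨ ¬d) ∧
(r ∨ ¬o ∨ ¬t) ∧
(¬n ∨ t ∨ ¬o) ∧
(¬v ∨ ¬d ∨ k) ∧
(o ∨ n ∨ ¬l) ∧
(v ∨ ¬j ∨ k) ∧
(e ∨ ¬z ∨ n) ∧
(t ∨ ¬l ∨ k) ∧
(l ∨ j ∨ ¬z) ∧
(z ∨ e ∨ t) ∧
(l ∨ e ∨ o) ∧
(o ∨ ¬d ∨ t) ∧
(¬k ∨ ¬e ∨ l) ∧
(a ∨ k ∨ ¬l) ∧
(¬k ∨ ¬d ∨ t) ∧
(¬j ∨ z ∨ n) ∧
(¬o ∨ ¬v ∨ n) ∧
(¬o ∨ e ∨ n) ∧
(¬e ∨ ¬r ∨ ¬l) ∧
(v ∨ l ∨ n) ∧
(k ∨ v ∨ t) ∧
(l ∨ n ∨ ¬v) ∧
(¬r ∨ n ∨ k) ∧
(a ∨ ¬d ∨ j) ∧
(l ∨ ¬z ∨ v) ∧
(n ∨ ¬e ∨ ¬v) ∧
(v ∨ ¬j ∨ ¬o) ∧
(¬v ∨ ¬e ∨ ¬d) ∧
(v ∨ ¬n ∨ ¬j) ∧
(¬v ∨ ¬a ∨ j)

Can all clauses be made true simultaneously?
No

No, the formula is not satisfiable.

No assignment of truth values to the variables can make all 60 clauses true simultaneously.

The formula is UNSAT (unsatisfiable).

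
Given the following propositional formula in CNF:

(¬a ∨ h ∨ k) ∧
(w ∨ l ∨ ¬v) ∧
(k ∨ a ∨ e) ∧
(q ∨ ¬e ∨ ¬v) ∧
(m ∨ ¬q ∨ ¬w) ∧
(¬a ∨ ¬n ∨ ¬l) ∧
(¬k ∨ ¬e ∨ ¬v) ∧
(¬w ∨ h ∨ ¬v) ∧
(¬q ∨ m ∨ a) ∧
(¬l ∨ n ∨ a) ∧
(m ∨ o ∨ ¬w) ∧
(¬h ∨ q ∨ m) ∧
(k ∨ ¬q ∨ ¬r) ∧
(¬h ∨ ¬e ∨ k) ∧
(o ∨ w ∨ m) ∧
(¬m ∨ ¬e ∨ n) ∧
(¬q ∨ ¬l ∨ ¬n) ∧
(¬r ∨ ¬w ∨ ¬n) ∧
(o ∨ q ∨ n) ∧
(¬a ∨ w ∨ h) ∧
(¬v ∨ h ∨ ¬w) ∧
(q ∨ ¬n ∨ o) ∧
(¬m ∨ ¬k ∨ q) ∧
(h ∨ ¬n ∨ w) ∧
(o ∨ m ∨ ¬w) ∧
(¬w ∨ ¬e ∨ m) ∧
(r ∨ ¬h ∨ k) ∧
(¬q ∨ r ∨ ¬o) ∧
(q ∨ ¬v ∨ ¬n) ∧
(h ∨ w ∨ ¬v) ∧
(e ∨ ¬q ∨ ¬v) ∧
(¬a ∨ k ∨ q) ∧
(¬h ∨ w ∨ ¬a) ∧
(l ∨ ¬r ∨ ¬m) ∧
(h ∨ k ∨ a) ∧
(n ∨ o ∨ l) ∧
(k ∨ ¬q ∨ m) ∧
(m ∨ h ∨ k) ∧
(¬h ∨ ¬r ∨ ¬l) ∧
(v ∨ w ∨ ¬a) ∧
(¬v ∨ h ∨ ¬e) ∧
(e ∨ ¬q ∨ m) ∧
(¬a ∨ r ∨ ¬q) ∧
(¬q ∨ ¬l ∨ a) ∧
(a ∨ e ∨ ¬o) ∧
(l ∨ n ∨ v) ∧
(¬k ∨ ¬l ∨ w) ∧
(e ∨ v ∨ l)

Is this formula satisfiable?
Yes

Yes, the formula is satisfiable.

One satisfying assignment is: w=True, v=False, q=False, m=False, r=False, o=True, e=False, h=False, a=True, n=False, k=True, l=True

Verification: With this assignment, all 48 clauses evaluate to true.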